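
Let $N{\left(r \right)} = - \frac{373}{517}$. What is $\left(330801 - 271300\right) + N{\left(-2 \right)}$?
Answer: $\frac{30761644}{517} \approx 59500.0$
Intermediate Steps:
$N{\left(r \right)} = - \frac{373}{517}$ ($N{\left(r \right)} = \left(-373\right) \frac{1}{517} = - \frac{373}{517}$)
$\left(330801 - 271300\right) + N{\left(-2 \right)} = \left(330801 - 271300\right) - \frac{373}{517} = 59501 - \frac{373}{517} = \frac{30761644}{517}$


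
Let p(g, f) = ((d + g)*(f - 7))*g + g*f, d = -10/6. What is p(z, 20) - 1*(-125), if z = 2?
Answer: 521/3 ≈ 173.67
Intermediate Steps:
d = -5/3 (d = -10*⅙ = -5/3 ≈ -1.6667)
p(g, f) = f*g + g*(-7 + f)*(-5/3 + g) (p(g, f) = ((-5/3 + g)*(f - 7))*g + g*f = ((-5/3 + g)*(-7 + f))*g + f*g = ((-7 + f)*(-5/3 + g))*g + f*g = g*(-7 + f)*(-5/3 + g) + f*g = f*g + g*(-7 + f)*(-5/3 + g))
p(z, 20) - 1*(-125) = (⅓)*2*(35 - 21*2 - 2*20 + 3*20*2) - 1*(-125) = (⅓)*2*(35 - 42 - 40 + 120) + 125 = (⅓)*2*73 + 125 = 146/3 + 125 = 521/3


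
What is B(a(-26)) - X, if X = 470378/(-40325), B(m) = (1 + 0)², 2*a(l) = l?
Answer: 510703/40325 ≈ 12.665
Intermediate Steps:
a(l) = l/2
B(m) = 1 (B(m) = 1² = 1)
X = -470378/40325 (X = 470378*(-1/40325) = -470378/40325 ≈ -11.665)
B(a(-26)) - X = 1 - 1*(-470378/40325) = 1 + 470378/40325 = 510703/40325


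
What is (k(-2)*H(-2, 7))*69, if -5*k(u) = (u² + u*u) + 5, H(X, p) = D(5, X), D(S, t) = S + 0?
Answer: -897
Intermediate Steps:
D(S, t) = S
H(X, p) = 5
k(u) = -1 - 2*u²/5 (k(u) = -((u² + u*u) + 5)/5 = -((u² + u²) + 5)/5 = -(2*u² + 5)/5 = -(5 + 2*u²)/5 = -1 - 2*u²/5)
(k(-2)*H(-2, 7))*69 = ((-1 - ⅖*(-2)²)*5)*69 = ((-1 - ⅖*4)*5)*69 = ((-1 - 8/5)*5)*69 = -13/5*5*69 = -13*69 = -897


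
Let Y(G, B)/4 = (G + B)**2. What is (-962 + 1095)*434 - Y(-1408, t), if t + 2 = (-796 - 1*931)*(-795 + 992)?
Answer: -466841436842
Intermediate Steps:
t = -340221 (t = -2 + (-796 - 1*931)*(-795 + 992) = -2 + (-796 - 931)*197 = -2 - 1727*197 = -2 - 340219 = -340221)
Y(G, B) = 4*(B + G)**2 (Y(G, B) = 4*(G + B)**2 = 4*(B + G)**2)
(-962 + 1095)*434 - Y(-1408, t) = (-962 + 1095)*434 - 4*(-340221 - 1408)**2 = 133*434 - 4*(-341629)**2 = 57722 - 4*116710373641 = 57722 - 1*466841494564 = 57722 - 466841494564 = -466841436842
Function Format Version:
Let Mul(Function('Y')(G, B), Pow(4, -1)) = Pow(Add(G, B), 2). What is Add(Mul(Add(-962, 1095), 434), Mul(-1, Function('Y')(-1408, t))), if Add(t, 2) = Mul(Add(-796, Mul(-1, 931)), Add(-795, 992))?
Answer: -466841436842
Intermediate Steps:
t = -340221 (t = Add(-2, Mul(Add(-796, Mul(-1, 931)), Add(-795, 992))) = Add(-2, Mul(Add(-796, -931), 197)) = Add(-2, Mul(-1727, 197)) = Add(-2, -340219) = -340221)
Function('Y')(G, B) = Mul(4, Pow(Add(B, G), 2)) (Function('Y')(G, B) = Mul(4, Pow(Add(G, B), 2)) = Mul(4, Pow(Add(B, G), 2)))
Add(Mul(Add(-962, 1095), 434), Mul(-1, Function('Y')(-1408, t))) = Add(Mul(Add(-962, 1095), 434), Mul(-1, Mul(4, Pow(Add(-340221, -1408), 2)))) = Add(Mul(133, 434), Mul(-1, Mul(4, Pow(-341629, 2)))) = Add(57722, Mul(-1, Mul(4, 116710373641))) = Add(57722, Mul(-1, 466841494564)) = Add(57722, -466841494564) = -466841436842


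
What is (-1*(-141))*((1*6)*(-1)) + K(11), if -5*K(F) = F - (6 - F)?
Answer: -4246/5 ≈ -849.20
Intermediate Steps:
K(F) = 6/5 - 2*F/5 (K(F) = -(F - (6 - F))/5 = -(F + (-6 + F))/5 = -(-6 + 2*F)/5 = 6/5 - 2*F/5)
(-1*(-141))*((1*6)*(-1)) + K(11) = (-1*(-141))*((1*6)*(-1)) + (6/5 - 2/5*11) = 141*(6*(-1)) + (6/5 - 22/5) = 141*(-6) - 16/5 = -846 - 16/5 = -4246/5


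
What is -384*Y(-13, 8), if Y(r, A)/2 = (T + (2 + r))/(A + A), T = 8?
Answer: 144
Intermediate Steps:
Y(r, A) = (10 + r)/A (Y(r, A) = 2*((8 + (2 + r))/(A + A)) = 2*((10 + r)/((2*A))) = 2*((10 + r)*(1/(2*A))) = 2*((10 + r)/(2*A)) = (10 + r)/A)
-384*Y(-13, 8) = -384*(10 - 13)/8 = -48*(-3) = -384*(-3/8) = 144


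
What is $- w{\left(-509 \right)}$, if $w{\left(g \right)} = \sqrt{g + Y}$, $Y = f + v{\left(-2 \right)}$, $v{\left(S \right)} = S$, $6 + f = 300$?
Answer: $- i \sqrt{217} \approx - 14.731 i$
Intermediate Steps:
$f = 294$ ($f = -6 + 300 = 294$)
$Y = 292$ ($Y = 294 - 2 = 292$)
$w{\left(g \right)} = \sqrt{292 + g}$ ($w{\left(g \right)} = \sqrt{g + 292} = \sqrt{292 + g}$)
$- w{\left(-509 \right)} = - \sqrt{292 - 509} = - \sqrt{-217} = - i \sqrt{217}$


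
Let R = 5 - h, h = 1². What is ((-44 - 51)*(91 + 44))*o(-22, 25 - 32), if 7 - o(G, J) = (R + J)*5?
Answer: -282150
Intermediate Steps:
h = 1
R = 4 (R = 5 - 1*1 = 5 - 1 = 4)
o(G, J) = -13 - 5*J (o(G, J) = 7 - (4 + J)*5 = 7 - (20 + 5*J) = 7 + (-20 - 5*J) = -13 - 5*J)
((-44 - 51)*(91 + 44))*o(-22, 25 - 32) = ((-44 - 51)*(91 + 44))*(-13 - 5*(25 - 32)) = (-95*135)*(-13 - 5*(-7)) = -12825*(-13 + 35) = -12825*22 = -282150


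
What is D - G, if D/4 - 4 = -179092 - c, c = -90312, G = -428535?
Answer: 73431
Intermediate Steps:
D = -355104 (D = 16 + 4*(-179092 - 1*(-90312)) = 16 + 4*(-179092 + 90312) = 16 + 4*(-88780) = 16 - 355120 = -355104)
D - G = -355104 - 1*(-428535) = -355104 + 428535 = 73431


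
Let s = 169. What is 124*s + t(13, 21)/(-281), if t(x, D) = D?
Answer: 5888615/281 ≈ 20956.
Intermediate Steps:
124*s + t(13, 21)/(-281) = 124*169 + 21/(-281) = 20956 + 21*(-1/281) = 20956 - 21/281 = 5888615/281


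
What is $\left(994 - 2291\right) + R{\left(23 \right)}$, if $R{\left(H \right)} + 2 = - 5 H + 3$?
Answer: $-1411$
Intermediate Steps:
$R{\left(H \right)} = 1 - 5 H$ ($R{\left(H \right)} = -2 - \left(-3 + 5 H\right) = 1 - 5 H$)
$\left(994 - 2291\right) + R{\left(23 \right)} = \left(994 - 2291\right) + \left(1 - 115\right) = -1297 + \left(1 - 115\right) = -1297 - 114 = -1411$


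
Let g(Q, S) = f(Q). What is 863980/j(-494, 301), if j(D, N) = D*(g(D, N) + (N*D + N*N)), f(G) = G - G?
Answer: 33230/1103767 ≈ 0.030106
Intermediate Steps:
f(G) = 0
g(Q, S) = 0
j(D, N) = D*(N² + D*N) (j(D, N) = D*(0 + (N*D + N*N)) = D*(0 + (D*N + N²)) = D*(0 + (N² + D*N)) = D*(N² + D*N))
863980/j(-494, 301) = 863980/((-494*301*(-494 + 301))) = 863980/((-494*301*(-193))) = 863980/28697942 = 863980*(1/28697942) = 33230/1103767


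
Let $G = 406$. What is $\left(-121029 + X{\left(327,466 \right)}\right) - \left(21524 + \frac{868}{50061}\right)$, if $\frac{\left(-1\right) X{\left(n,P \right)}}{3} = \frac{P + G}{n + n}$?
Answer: $- \frac{7136546845}{50061} \approx -1.4256 \cdot 10^{5}$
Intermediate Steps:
$X{\left(n,P \right)} = - \frac{3 \left(406 + P\right)}{2 n}$ ($X{\left(n,P \right)} = - 3 \frac{P + 406}{n + n} = - 3 \frac{406 + P}{2 n} = - \frac{3 \left(406 + P\right)}{2 n}$)
$\left(-121029 + X{\left(327,466 \right)}\right) - \left(21524 + \frac{868}{50061}\right) = \left(-121029 + \frac{3 \left(-406 - 466\right)}{2 \cdot 327}\right) - \left(21524 + \frac{868}{50061}\right) = \left(-121029 + \frac{3}{2} \cdot \frac{1}{327} \left(-406 - 466\right)\right) + \left(\left(\left(-868\right) \frac{1}{50061} + 88011\right) - 109535\right) = \left(-121029 + \frac{3}{2} \cdot \frac{1}{327} \left(-872\right)\right) + \left(\left(- \frac{868}{50061} + 88011\right) - 109535\right) = \left(-121029 - 4\right) + \left(\frac{4405917803}{50061} - 109535\right) = -121033 - \frac{1077513832}{50061} = - \frac{7136546845}{50061}$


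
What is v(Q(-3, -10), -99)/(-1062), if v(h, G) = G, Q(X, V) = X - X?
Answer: 11/118 ≈ 0.093220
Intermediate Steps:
Q(X, V) = 0
v(Q(-3, -10), -99)/(-1062) = -99/(-1062) = -99*(-1/1062) = 11/118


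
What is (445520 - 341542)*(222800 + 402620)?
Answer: 65029920760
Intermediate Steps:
(445520 - 341542)*(222800 + 402620) = 103978*625420 = 65029920760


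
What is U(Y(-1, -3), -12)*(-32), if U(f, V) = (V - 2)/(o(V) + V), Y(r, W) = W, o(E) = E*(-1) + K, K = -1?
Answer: -448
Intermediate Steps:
o(E) = -1 - E (o(E) = E*(-1) - 1 = -E - 1 = -1 - E)
U(f, V) = 2 - V (U(f, V) = (V - 2)/((-1 - V) + V) = (-2 + V)/(-1) = (-2 + V)*(-1) = 2 - V)
U(Y(-1, -3), -12)*(-32) = (2 - 1*(-12))*(-32) = (2 + 12)*(-32) = 14*(-32) = -448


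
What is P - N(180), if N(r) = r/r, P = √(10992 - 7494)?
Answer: -1 + √3498 ≈ 58.144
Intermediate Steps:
P = √3498 ≈ 59.144
N(r) = 1
P - N(180) = √3498 - 1*1 = √3498 - 1 = -1 + √3498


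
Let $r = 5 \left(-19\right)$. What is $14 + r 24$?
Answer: $-2266$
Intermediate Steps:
$r = -95$
$14 + r 24 = 14 - 2280 = -2266$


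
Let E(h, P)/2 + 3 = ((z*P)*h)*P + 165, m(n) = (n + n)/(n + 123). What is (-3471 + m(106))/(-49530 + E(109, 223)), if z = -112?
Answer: 794647/278059235630 ≈ 2.8578e-6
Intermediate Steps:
m(n) = 2*n/(123 + n) (m(n) = (2*n)/(123 + n) = 2*n/(123 + n))
E(h, P) = 324 - 224*h*P² (E(h, P) = -6 + 2*(((-112*P)*h)*P + 165) = -6 + 2*((-112*P*h)*P + 165) = -6 + 2*(-112*h*P² + 165) = -6 + 2*(165 - 112*h*P²) = -6 + (330 - 224*h*P²) = 324 - 224*h*P²)
(-3471 + m(106))/(-49530 + E(109, 223)) = (-3471 + 2*106/(123 + 106))/(-49530 + (324 - 224*109*223²)) = (-3471 + 2*106/229)/(-49530 + (324 - 224*109*49729)) = (-3471 + 2*106*(1/229))/(-49530 + (324 - 1214183264)) = (-3471 + 212/229)/(-49530 - 1214182940) = -794647/229/(-1214232470) = -794647/229*(-1/1214232470) = 794647/278059235630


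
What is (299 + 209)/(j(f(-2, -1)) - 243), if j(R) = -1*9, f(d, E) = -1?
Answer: -127/63 ≈ -2.0159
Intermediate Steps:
j(R) = -9
(299 + 209)/(j(f(-2, -1)) - 243) = (299 + 209)/(-9 - 243) = 508/(-252) = 508*(-1/252) = -127/63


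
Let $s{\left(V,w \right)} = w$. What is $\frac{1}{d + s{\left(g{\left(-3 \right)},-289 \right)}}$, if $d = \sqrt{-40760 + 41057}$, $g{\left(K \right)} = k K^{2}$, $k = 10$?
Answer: $- \frac{289}{83224} - \frac{3 \sqrt{33}}{83224} \approx -0.0036796$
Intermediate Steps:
$g{\left(K \right)} = 10 K^{2}$
$d = 3 \sqrt{33}$ ($d = \sqrt{297} = 3 \sqrt{33} \approx 17.234$)
$\frac{1}{d + s{\left(g{\left(-3 \right)},-289 \right)}} = \frac{1}{3 \sqrt{33} - 289} = \frac{1}{-289 + 3 \sqrt{33}}$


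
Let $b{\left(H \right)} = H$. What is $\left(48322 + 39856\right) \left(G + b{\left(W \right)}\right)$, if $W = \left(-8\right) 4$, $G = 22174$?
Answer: $1952437276$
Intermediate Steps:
$W = -32$
$\left(48322 + 39856\right) \left(G + b{\left(W \right)}\right) = \left(48322 + 39856\right) \left(22174 - 32\right) = 88178 \cdot 22142 = 1952437276$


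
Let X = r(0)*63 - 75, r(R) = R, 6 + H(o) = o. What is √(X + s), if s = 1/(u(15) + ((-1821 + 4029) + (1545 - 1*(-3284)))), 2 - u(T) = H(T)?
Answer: I*√3706560470/7030 ≈ 8.6602*I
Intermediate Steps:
H(o) = -6 + o
u(T) = 8 - T (u(T) = 2 - (-6 + T) = 2 + (6 - T) = 8 - T)
s = 1/7030 (s = 1/((8 - 1*15) + ((-1821 + 4029) + (1545 - 1*(-3284)))) = 1/((8 - 15) + (2208 + (1545 + 3284))) = 1/(-7 + (2208 + 4829)) = 1/(-7 + 7037) = 1/7030 ≈ 0.00014225)
X = -75 (X = 0*63 - 75 = 0 - 75 = -75)
√(X + s) = √(-75 + 1/7030) = √(-527249/7030) = I*√3706560470/7030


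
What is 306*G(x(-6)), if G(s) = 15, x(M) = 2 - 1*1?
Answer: 4590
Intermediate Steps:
x(M) = 1 (x(M) = 2 - 1 = 1)
306*G(x(-6)) = 306*15 = 4590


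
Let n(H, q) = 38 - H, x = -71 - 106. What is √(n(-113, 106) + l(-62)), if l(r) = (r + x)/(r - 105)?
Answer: 4*√265697/167 ≈ 12.346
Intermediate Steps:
x = -177
l(r) = (-177 + r)/(-105 + r) (l(r) = (r - 177)/(r - 105) = (-177 + r)/(-105 + r))
√(n(-113, 106) + l(-62)) = √((38 - 1*(-113)) + (-177 - 62)/(-105 - 62)) = √((38 + 113) - 239/(-167)) = √(151 - 1/167*(-239)) = √(151 + 239/167) = √(25456/167) = 4*√265697/167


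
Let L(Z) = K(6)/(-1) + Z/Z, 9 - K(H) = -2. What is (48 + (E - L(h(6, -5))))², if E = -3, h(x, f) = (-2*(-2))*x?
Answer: 3025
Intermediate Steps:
h(x, f) = 4*x
K(H) = 11 (K(H) = 9 - 1*(-2) = 9 + 2 = 11)
L(Z) = -10 (L(Z) = 11/(-1) + Z/Z = 11*(-1) + 1 = -11 + 1 = -10)
(48 + (E - L(h(6, -5))))² = (48 + (-3 - 1*(-10)))² = (48 + (-3 + 10))² = (48 + 7)² = 55² = 3025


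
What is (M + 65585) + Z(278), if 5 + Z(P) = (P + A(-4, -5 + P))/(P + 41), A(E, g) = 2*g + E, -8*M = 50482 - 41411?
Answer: 164473071/2552 ≈ 64449.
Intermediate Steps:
M = -9071/8 (M = -(50482 - 41411)/8 = -⅛*9071 = -9071/8 ≈ -1133.9)
A(E, g) = E + 2*g
Z(P) = -5 + (-14 + 3*P)/(41 + P) (Z(P) = -5 + (P + (-4 + 2*(-5 + P)))/(P + 41) = -5 + (P + (-4 + (-10 + 2*P)))/(41 + P) = -5 + (P + (-14 + 2*P))/(41 + P) = -5 + (-14 + 3*P)/(41 + P))
(M + 65585) + Z(278) = (-9071/8 + 65585) + (-219 - 2*278)/(41 + 278) = 515609/8 + (-219 - 556)/319 = 515609/8 + (1/319)*(-775) = 515609/8 - 775/319 = 164473071/2552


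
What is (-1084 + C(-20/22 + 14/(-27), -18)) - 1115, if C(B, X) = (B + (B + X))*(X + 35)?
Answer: -758401/297 ≈ -2553.5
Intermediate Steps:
C(B, X) = (35 + X)*(X + 2*B) (C(B, X) = (X + 2*B)*(35 + X) = (35 + X)*(X + 2*B))
(-1084 + C(-20/22 + 14/(-27), -18)) - 1115 = (-1084 + ((-18)² + 35*(-18) + 70*(-20/22 + 14/(-27)) + 2*(-20/22 + 14/(-27))*(-18))) - 1115 = (-1084 + (324 - 630 + 70*(-20*1/22 + 14*(-1/27)) + 2*(-20*1/22 + 14*(-1/27))*(-18))) - 1115 = (-1084 + (324 - 630 + 70*(-10/11 - 14/27) + 2*(-10/11 - 14/27)*(-18))) - 1115 = (-1084 + (324 - 630 + 70*(-424/297) + 2*(-424/297)*(-18))) - 1115 = (-1084 + (324 - 630 - 29680/297 + 1696/33)) - 1115 = (-1084 - 105298/297) - 1115 = -427246/297 - 1115 = -758401/297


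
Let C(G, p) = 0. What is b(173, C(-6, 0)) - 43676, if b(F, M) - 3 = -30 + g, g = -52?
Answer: -43755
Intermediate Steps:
b(F, M) = -79 (b(F, M) = 3 + (-30 - 52) = 3 - 82 = -79)
b(173, C(-6, 0)) - 43676 = -79 - 43676 = -43755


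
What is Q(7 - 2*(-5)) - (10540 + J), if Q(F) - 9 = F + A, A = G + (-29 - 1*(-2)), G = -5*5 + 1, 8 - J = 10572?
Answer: -1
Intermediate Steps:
J = -10564 (J = 8 - 1*10572 = 8 - 10572 = -10564)
G = -24 (G = -25 + 1 = -24)
A = -51 (A = -24 + (-29 - 1*(-2)) = -24 + (-29 + 2) = -24 - 27 = -51)
Q(F) = -42 + F (Q(F) = 9 + (F - 51) = 9 + (-51 + F) = -42 + F)
Q(7 - 2*(-5)) - (10540 + J) = (-42 + (7 - 2*(-5))) - (10540 - 10564) = (-42 + (7 + 10)) - 1*(-24) = (-42 + 17) + 24 = -25 + 24 = -1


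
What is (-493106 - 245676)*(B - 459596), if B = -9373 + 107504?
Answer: 267043835630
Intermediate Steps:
B = 98131
(-493106 - 245676)*(B - 459596) = (-493106 - 245676)*(98131 - 459596) = -738782*(-361465) = 267043835630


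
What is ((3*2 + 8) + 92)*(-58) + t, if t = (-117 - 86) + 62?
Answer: -6289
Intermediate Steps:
t = -141 (t = -203 + 62 = -141)
((3*2 + 8) + 92)*(-58) + t = ((3*2 + 8) + 92)*(-58) - 141 = ((6 + 8) + 92)*(-58) - 141 = (14 + 92)*(-58) - 141 = 106*(-58) - 141 = -6148 - 141 = -6289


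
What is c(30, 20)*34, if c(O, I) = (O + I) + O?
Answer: 2720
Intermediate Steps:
c(O, I) = I + 2*O (c(O, I) = (I + O) + O = I + 2*O)
c(30, 20)*34 = (20 + 2*30)*34 = (20 + 60)*34 = 80*34 = 2720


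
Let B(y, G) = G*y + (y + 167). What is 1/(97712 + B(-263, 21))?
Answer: 1/92093 ≈ 1.0859e-5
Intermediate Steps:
B(y, G) = 167 + y + G*y (B(y, G) = G*y + (167 + y) = 167 + y + G*y)
1/(97712 + B(-263, 21)) = 1/(97712 + (167 - 263 + 21*(-263))) = 1/(97712 + (167 - 263 - 5523)) = 1/(97712 - 5619) = 1/92093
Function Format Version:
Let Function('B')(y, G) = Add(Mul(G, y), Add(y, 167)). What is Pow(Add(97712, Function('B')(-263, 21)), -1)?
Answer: Rational(1, 92093) ≈ 1.0859e-5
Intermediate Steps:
Function('B')(y, G) = Add(167, y, Mul(G, y)) (Function('B')(y, G) = Add(Mul(G, y), Add(167, y)) = Add(167, y, Mul(G, y)))
Pow(Add(97712, Function('B')(-263, 21)), -1) = Pow(Add(97712, Add(167, -263, Mul(21, -263))), -1) = Pow(Add(97712, Add(167, -263, -5523)), -1) = Pow(Add(97712, -5619), -1) = Pow(92093, -1) = Rational(1, 92093)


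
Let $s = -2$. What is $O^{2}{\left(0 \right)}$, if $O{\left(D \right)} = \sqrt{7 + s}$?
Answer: $5$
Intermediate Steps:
$O{\left(D \right)} = \sqrt{5}$ ($O{\left(D \right)} = \sqrt{7 - 2} = \sqrt{5}$)
$O^{2}{\left(0 \right)} = \left(\sqrt{5}\right)^{2} = 5$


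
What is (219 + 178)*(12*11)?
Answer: 52404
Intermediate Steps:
(219 + 178)*(12*11) = 397*132 = 52404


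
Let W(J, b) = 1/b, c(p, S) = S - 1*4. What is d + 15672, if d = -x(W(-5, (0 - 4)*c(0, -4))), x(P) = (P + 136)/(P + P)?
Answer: 26991/2 ≈ 13496.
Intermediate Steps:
c(p, S) = -4 + S (c(p, S) = S - 4 = -4 + S)
x(P) = (136 + P)/(2*P) (x(P) = (136 + P)/((2*P)) = (136 + P)*(1/(2*P)) = (136 + P)/(2*P))
d = -4353/2 (d = -(136 + 1/((0 - 4)*(-4 - 4)))/(2*(1/((0 - 4)*(-4 - 4)))) = -(136 + 1/(-4*(-8)))/(2*(1/(-4*(-8)))) = -(136 + 1/32)/(2*(1/32)) = -(136 + 1/32)/(2*1/32) = -32*4353/(2*32) = -1*4353/2 = -4353/2 ≈ -2176.5)
d + 15672 = -4353/2 + 15672 = 26991/2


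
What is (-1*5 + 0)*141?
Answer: -705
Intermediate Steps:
(-1*5 + 0)*141 = (-5 + 0)*141 = -5*141 = -705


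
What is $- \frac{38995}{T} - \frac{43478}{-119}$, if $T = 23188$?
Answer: $\frac{5366457}{14756} \approx 363.68$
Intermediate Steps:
$- \frac{38995}{T} - \frac{43478}{-119} = - \frac{38995}{23188} - \frac{43478}{-119} = \left(-38995\right) \frac{1}{23188} - - \frac{43478}{119} = - \frac{3545}{2108} + \frac{43478}{119} = \frac{5366457}{14756}$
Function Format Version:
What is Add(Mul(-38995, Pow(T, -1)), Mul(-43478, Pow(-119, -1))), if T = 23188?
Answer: Rational(5366457, 14756) ≈ 363.68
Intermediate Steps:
Add(Mul(-38995, Pow(T, -1)), Mul(-43478, Pow(-119, -1))) = Add(Mul(-38995, Pow(23188, -1)), Mul(-43478, Pow(-119, -1))) = Add(Mul(-38995, Rational(1, 23188)), Mul(-43478, Rational(-1, 119))) = Add(Rational(-3545, 2108), Rational(43478, 119)) = Rational(5366457, 14756)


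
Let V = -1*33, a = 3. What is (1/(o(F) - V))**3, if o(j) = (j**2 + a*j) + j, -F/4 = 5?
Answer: 1/43986977 ≈ 2.2734e-8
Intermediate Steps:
F = -20 (F = -4*5 = -20)
o(j) = j**2 + 4*j (o(j) = (j**2 + 3*j) + j = j**2 + 4*j)
V = -33
(1/(o(F) - V))**3 = (1/(-20*(4 - 20) - 1*(-33)))**3 = (1/(-20*(-16) + 33))**3 = (1/(320 + 33))**3 = (1/353)**3 = 1/43986977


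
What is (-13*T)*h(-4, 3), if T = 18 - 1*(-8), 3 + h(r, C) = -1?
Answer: 1352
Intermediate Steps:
h(r, C) = -4 (h(r, C) = -3 - 1 = -4)
T = 26 (T = 18 + 8 = 26)
(-13*T)*h(-4, 3) = -13*26*(-4) = -338*(-4) = 1352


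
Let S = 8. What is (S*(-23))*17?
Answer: -3128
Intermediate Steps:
(S*(-23))*17 = (8*(-23))*17 = -184*17 = -3128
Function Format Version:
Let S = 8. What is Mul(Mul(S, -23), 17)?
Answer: -3128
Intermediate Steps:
Mul(Mul(S, -23), 17) = Mul(Mul(8, -23), 17) = Mul(-184, 17) = -3128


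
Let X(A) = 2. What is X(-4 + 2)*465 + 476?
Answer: 1406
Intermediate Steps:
X(-4 + 2)*465 + 476 = 2*465 + 476 = 930 + 476 = 1406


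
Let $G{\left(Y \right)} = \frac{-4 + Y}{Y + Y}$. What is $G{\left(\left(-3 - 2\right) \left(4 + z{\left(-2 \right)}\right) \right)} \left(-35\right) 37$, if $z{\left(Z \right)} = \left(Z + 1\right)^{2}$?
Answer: $- \frac{7511}{10} \approx -751.1$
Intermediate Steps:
$z{\left(Z \right)} = \left(1 + Z\right)^{2}$
$G{\left(Y \right)} = \frac{-4 + Y}{2 Y}$
$G{\left(\left(-3 - 2\right) \left(4 + z{\left(-2 \right)}\right) \right)} \left(-35\right) 37 = \frac{-4 + \left(-3 - 2\right) \left(4 + \left(1 - 2\right)^{2}\right)}{2 \left(-3 - 2\right) \left(4 + \left(1 - 2\right)^{2}\right)} \left(-35\right) 37 = \frac{-4 - 5 \left(4 + \left(-1\right)^{2}\right)}{2 \left(- 5 \left(4 + \left(-1\right)^{2}\right)\right)} \left(-35\right) 37 = \frac{-4 - 5 \left(4 + 1\right)}{2 \left(- 5 \left(4 + 1\right)\right)} \left(-35\right) 37 = \frac{-4 - 25}{2 \left(\left(-5\right) 5\right)} \left(-35\right) 37 = \frac{-4 - 25}{2 \left(-25\right)} \left(-35\right) 37 = \frac{1}{2} \left(- \frac{1}{25}\right) \left(-29\right) \left(-35\right) 37 = \frac{29}{50} \left(-35\right) 37 = \left(- \frac{203}{10}\right) 37 = - \frac{7511}{10}$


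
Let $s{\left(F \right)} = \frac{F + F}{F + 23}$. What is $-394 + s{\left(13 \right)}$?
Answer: $- \frac{7079}{18} \approx -393.28$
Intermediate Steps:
$s{\left(F \right)} = \frac{2 F}{23 + F}$
$-394 + s{\left(13 \right)} = -394 + 2 \cdot 13 \frac{1}{23 + 13} = -394 + 2 \cdot 13 \cdot \frac{1}{36} = -394 + \frac{13}{18} = - \frac{7079}{18}$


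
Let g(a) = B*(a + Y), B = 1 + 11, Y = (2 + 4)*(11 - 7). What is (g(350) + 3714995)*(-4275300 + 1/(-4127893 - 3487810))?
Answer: -121104190715978159183/7615703 ≈ -1.5902e+13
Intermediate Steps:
Y = 24 (Y = 6*4 = 24)
B = 12
g(a) = 288 + 12*a (g(a) = 12*(a + 24) = 12*(24 + a) = 288 + 12*a)
(g(350) + 3714995)*(-4275300 + 1/(-4127893 - 3487810)) = ((288 + 12*350) + 3714995)*(-4275300 + 1/(-4127893 - 3487810)) = ((288 + 4200) + 3714995)*(-4275300 + 1/(-7615703)) = (4488 + 3714995)*(-4275300 - 1/7615703) = 3719483*(-32559415035901/7615703) = -121104190715978159183/7615703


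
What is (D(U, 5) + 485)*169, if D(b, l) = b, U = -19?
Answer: 78754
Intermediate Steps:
(D(U, 5) + 485)*169 = (-19 + 485)*169 = 466*169 = 78754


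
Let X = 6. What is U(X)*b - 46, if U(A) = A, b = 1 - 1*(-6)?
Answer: -4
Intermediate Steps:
b = 7 (b = 1 + 6 = 7)
U(X)*b - 46 = 6*7 - 46 = 42 - 46 = -4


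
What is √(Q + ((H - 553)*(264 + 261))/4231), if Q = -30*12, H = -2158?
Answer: I*√12466366485/4231 ≈ 26.389*I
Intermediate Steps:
Q = -360
√(Q + ((H - 553)*(264 + 261))/4231) = √(-360 + ((-2158 - 553)*(264 + 261))/4231) = √(-360 - 2711*525*(1/4231)) = √(-360 - 1423275*1/4231) = √(-360 - 1423275/4231) = √(-2946435/4231) = I*√12466366485/4231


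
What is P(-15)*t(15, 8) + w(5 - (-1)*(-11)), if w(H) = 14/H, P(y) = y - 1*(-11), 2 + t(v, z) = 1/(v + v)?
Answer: 83/15 ≈ 5.5333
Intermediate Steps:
t(v, z) = -2 + 1/(2*v) (t(v, z) = -2 + 1/(v + v) = -2 + 1/(2*v))
P(y) = 11 + y (P(y) = y + 11 = 11 + y)
P(-15)*t(15, 8) + w(5 - (-1)*(-11)) = (11 - 15)*(-2 + (½)/15) + 14/(5 - (-1)*(-11)) = -4*(-2 + (½)*(1/15)) + 14/(5 - 1*11) = -4*(-2 + 1/30) + 14/(5 - 11) = -4*(-59/30) + 14/(-6) = 118/15 + 14*(-⅙) = 118/15 - 7/3 = 83/15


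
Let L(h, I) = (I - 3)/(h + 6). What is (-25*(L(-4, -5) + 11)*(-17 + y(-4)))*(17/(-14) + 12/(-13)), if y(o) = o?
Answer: -204225/26 ≈ -7854.8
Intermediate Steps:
L(h, I) = (-3 + I)/(6 + h)
(-25*(L(-4, -5) + 11)*(-17 + y(-4)))*(17/(-14) + 12/(-13)) = (-25*((-3 - 5)/(6 - 4) + 11)*(-17 - 4))*(17/(-14) + 12/(-13)) = (-25*(-8/2 + 11)*(-21))*(17*(-1/14) + 12*(-1/13)) = (-25*((1/2)*(-8) + 11)*(-21))*(-17/14 - 12/13) = -25*(-4 + 11)*(-21)*(-389/182) = -175*(-21)*(-389/182) = -25*(-147)*(-389/182) = 3675*(-389/182) = -204225/26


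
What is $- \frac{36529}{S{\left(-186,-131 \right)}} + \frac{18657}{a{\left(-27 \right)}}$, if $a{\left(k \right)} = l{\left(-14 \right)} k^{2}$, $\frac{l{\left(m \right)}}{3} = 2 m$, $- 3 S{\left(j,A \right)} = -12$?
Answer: $- \frac{10356317}{1134} \approx -9132.5$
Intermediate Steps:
$S{\left(j,A \right)} = 4$ ($S{\left(j,A \right)} = \left(- \frac{1}{3}\right) \left(-12\right) = 4$)
$l{\left(m \right)} = 6 m$ ($l{\left(m \right)} = 3 \cdot 2 m = 6 m$)
$a{\left(k \right)} = - 84 k^{2}$ ($a{\left(k \right)} = 6 \left(-14\right) k^{2} = - 84 k^{2}$)
$- \frac{36529}{S{\left(-186,-131 \right)}} + \frac{18657}{a{\left(-27 \right)}} = - \frac{36529}{4} + \frac{18657}{\left(-84\right) \left(-27\right)^{2}} = \left(-36529\right) \frac{1}{4} + \frac{18657}{\left(-84\right) 729} = - \frac{36529}{4} + \frac{18657}{-61236} = - \frac{36529}{4} + 18657 \left(- \frac{1}{61236}\right) = - \frac{36529}{4} - \frac{691}{2268} = - \frac{10356317}{1134}$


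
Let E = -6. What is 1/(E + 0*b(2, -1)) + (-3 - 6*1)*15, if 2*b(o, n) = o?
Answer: -811/6 ≈ -135.17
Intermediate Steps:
b(o, n) = o/2
1/(E + 0*b(2, -1)) + (-3 - 6*1)*15 = 1/(-6 + 0*((1/2)*2)) + (-3 - 6*1)*15 = 1/(-6 + 0*1) + (-3 - 6)*15 = 1/(-6 + 0) - 9*15 = 1/(-6) - 135 = -1/6 - 135 = -811/6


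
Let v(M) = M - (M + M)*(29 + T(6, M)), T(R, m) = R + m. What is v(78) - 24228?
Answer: -41778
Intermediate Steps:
v(M) = M - 2*M*(35 + M) (v(M) = M - (M + M)*(29 + (6 + M)) = M - 2*M*(35 + M))
v(78) - 24228 = -1*78*(69 + 2*78) - 24228 = -1*78*(69 + 156) - 24228 = -1*78*225 - 24228 = -17550 - 24228 = -41778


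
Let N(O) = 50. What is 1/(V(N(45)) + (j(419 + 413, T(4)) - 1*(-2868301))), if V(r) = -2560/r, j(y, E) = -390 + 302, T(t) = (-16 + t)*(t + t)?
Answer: 5/14340809 ≈ 3.4866e-7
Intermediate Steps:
T(t) = 2*t*(-16 + t) (T(t) = (-16 + t)*(2*t) = 2*t*(-16 + t))
j(y, E) = -88
1/(V(N(45)) + (j(419 + 413, T(4)) - 1*(-2868301))) = 1/(-2560/50 + (-88 - 1*(-2868301))) = 1/(-2560*1/50 + (-88 + 2868301)) = 1/(-256/5 + 2868213) = 1/(14340809/5) = 5/14340809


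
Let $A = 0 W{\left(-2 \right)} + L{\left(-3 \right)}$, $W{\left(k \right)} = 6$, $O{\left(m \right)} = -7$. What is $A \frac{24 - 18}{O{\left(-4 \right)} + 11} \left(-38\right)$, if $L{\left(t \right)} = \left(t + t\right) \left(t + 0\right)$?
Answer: $-1026$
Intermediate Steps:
$L{\left(t \right)} = 2 t^{2}$ ($L{\left(t \right)} = 2 t t = 2 t^{2}$)
$A = 18$ ($A = 0 \cdot 6 + 2 \left(-3\right)^{2} = 0 + 2 \cdot 9 = 0 + 18 = 18$)
$A \frac{24 - 18}{O{\left(-4 \right)} + 11} \left(-38\right) = 18 \frac{24 - 18}{-7 + 11} \left(-38\right) = 18 \cdot \frac{6}{4} \left(-38\right) = 18 \cdot 6 \cdot \frac{1}{4} \left(-38\right) = 18 \cdot \frac{3}{2} \left(-38\right) = 27 \left(-38\right) = -1026$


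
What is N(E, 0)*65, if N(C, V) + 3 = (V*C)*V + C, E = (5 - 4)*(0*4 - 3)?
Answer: -390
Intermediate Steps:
E = -3 (E = 1*(0 - 3) = 1*(-3) = -3)
N(C, V) = -3 + C + C*V² (N(C, V) = -3 + ((V*C)*V + C) = -3 + ((C*V)*V + C) = -3 + (C*V² + C) = -3 + (C + C*V²) = -3 + C + C*V²)
N(E, 0)*65 = (-3 - 3 - 3*0²)*65 = (-3 - 3 - 3*0)*65 = (-3 - 3 + 0)*65 = -6*65 = -390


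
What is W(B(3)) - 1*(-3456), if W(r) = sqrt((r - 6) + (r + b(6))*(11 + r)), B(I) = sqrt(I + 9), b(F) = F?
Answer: 3456 + 6*sqrt(2 + sqrt(3)) ≈ 3467.6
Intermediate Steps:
B(I) = sqrt(9 + I)
W(r) = sqrt(-6 + r + (6 + r)*(11 + r)) (W(r) = sqrt((r - 6) + (r + 6)*(11 + r)) = sqrt((-6 + r) + (6 + r)*(11 + r)) = sqrt(-6 + r + (6 + r)*(11 + r)))
W(B(3)) - 1*(-3456) = sqrt(60 + (sqrt(9 + 3))**2 + 18*sqrt(9 + 3)) - 1*(-3456) = sqrt(60 + (sqrt(12))**2 + 18*sqrt(12)) + 3456 = sqrt(60 + (2*sqrt(3))**2 + 18*(2*sqrt(3))) + 3456 = sqrt(60 + 12 + 36*sqrt(3)) + 3456 = sqrt(72 + 36*sqrt(3)) + 3456 = 3456 + sqrt(72 + 36*sqrt(3))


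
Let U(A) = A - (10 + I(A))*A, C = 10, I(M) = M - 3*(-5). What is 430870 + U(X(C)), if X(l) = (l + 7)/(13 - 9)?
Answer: 6891999/16 ≈ 4.3075e+5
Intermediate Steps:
I(M) = 15 + M (I(M) = M + 15 = 15 + M)
X(l) = 7/4 + l/4 (X(l) = (7 + l)/4 = (7 + l)*(¼) = 7/4 + l/4)
U(A) = A - A*(25 + A) (U(A) = A - (10 + (15 + A))*A = A - (25 + A)*A = A - A*(25 + A))
430870 + U(X(C)) = 430870 - (7/4 + (¼)*10)*(24 + (7/4 + (¼)*10)) = 430870 - (7/4 + 5/2)*(24 + (7/4 + 5/2)) = 430870 - 1*17/4*(24 + 17/4) = 430870 - 1*17/4*113/4 = 430870 - 1921/16 = 6891999/16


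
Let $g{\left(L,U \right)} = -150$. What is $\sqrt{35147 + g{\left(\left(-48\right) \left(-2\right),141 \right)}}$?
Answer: $\sqrt{34997} \approx 187.07$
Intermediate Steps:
$\sqrt{35147 + g{\left(\left(-48\right) \left(-2\right),141 \right)}} = \sqrt{35147 - 150} = \sqrt{34997}$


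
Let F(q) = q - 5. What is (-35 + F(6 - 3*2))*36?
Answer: -1440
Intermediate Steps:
F(q) = -5 + q
(-35 + F(6 - 3*2))*36 = (-35 + (-5 + (6 - 3*2)))*36 = (-35 + (-5 + (6 - 6)))*36 = (-35 + (-5 + 0))*36 = (-35 - 5)*36 = -40*36 = -1440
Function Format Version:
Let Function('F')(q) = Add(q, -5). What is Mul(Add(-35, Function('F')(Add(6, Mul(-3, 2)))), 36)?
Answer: -1440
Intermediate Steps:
Function('F')(q) = Add(-5, q)
Mul(Add(-35, Function('F')(Add(6, Mul(-3, 2)))), 36) = Mul(Add(-35, Add(-5, Add(6, Mul(-3, 2)))), 36) = Mul(Add(-35, Add(-5, Add(6, -6))), 36) = Mul(Add(-35, Add(-5, 0)), 36) = Mul(Add(-35, -5), 36) = Mul(-40, 36) = -1440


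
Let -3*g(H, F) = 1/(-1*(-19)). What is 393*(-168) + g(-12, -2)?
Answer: -3763369/57 ≈ -66024.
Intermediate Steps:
g(H, F) = -1/57 (g(H, F) = -1/(3*((-1*(-19)))) = -⅓/19 = -⅓*1/19 = -1/57)
393*(-168) + g(-12, -2) = 393*(-168) - 1/57 = -66024 - 1/57 = -3763369/57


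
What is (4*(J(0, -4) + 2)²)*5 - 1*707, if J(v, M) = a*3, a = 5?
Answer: 5073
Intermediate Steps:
J(v, M) = 15 (J(v, M) = 5*3 = 15)
(4*(J(0, -4) + 2)²)*5 - 1*707 = (4*(15 + 2)²)*5 - 1*707 = (4*17²)*5 - 707 = (4*289)*5 - 707 = 1156*5 - 707 = 5780 - 707 = 5073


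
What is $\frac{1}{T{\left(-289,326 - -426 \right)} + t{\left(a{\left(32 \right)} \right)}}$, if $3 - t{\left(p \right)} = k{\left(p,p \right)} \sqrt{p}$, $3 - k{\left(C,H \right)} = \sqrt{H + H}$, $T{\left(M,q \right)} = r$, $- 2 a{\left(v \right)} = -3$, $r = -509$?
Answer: $- \frac{2}{1012 + \sqrt{6} \left(3 - \sqrt{3}\right)} \approx -0.0019702$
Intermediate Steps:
$a{\left(v \right)} = \frac{3}{2}$ ($a{\left(v \right)} = \left(- \frac{1}{2}\right) \left(-3\right) = \frac{3}{2}$)
$T{\left(M,q \right)} = -509$
$k{\left(C,H \right)} = 3 - \sqrt{2} \sqrt{H}$ ($k{\left(C,H \right)} = 3 - \sqrt{H + H} = 3 - \sqrt{2 H} = 3 - \sqrt{2} \sqrt{H}$)
$t{\left(p \right)} = 3 - \sqrt{p} \left(3 - \sqrt{2} \sqrt{p}\right)$ ($t{\left(p \right)} = 3 - \left(3 - \sqrt{2} \sqrt{p}\right) \sqrt{p} = 3 - \sqrt{p} \left(3 - \sqrt{2} \sqrt{p}\right)$)
$\frac{1}{T{\left(-289,326 - -426 \right)} + t{\left(a{\left(32 \right)} \right)}} = \frac{1}{-509 + \left(3 - 3 \sqrt{\frac{3}{2}} + \frac{3 \sqrt{2}}{2}\right)} = \frac{1}{-509 + \left(3 - 3 \frac{\sqrt{6}}{2} + \frac{3 \sqrt{2}}{2}\right)} = \frac{1}{-509 + \left(3 - \frac{3 \sqrt{6}}{2} + \frac{3 \sqrt{2}}{2}\right)} = \frac{1}{-506 - \frac{3 \sqrt{6}}{2} + \frac{3 \sqrt{2}}{2}}$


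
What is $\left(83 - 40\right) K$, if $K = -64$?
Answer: $-2752$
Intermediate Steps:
$\left(83 - 40\right) K = \left(83 - 40\right) \left(-64\right) = 43 \left(-64\right) = -2752$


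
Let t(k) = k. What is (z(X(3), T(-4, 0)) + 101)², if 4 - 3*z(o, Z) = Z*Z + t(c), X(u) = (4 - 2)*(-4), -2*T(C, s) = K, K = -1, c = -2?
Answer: 1525225/144 ≈ 10592.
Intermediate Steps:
T(C, s) = ½ (T(C, s) = -½*(-1) = ½)
X(u) = -8 (X(u) = 2*(-4) = -8)
z(o, Z) = 2 - Z²/3 (z(o, Z) = 4/3 - (Z*Z - 2)/3 = 4/3 - (Z² - 2)/3 = 4/3 - (-2 + Z²)/3 = 4/3 + (⅔ - Z²/3) = 2 - Z²/3)
(z(X(3), T(-4, 0)) + 101)² = ((2 - (½)²/3) + 101)² = ((2 - ⅓*¼) + 101)² = ((2 - 1/12) + 101)² = (23/12 + 101)² = (1235/12)² = 1525225/144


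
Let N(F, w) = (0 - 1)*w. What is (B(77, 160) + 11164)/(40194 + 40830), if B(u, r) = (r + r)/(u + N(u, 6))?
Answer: 198241/1438176 ≈ 0.13784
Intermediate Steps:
N(F, w) = -w
B(u, r) = 2*r/(-6 + u) (B(u, r) = (r + r)/(u - 1*6) = (2*r)/(u - 6) = (2*r)/(-6 + u) = 2*r/(-6 + u))
(B(77, 160) + 11164)/(40194 + 40830) = (2*160/(-6 + 77) + 11164)/(40194 + 40830) = (2*160/71 + 11164)/81024 = (2*160*(1/71) + 11164)*(1/81024) = (320/71 + 11164)*(1/81024) = (792964/71)*(1/81024) = 198241/1438176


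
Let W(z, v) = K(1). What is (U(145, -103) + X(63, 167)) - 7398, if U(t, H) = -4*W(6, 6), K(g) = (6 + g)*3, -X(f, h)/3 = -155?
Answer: -7017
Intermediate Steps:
X(f, h) = 465 (X(f, h) = -3*(-155) = 465)
K(g) = 18 + 3*g
W(z, v) = 21 (W(z, v) = 18 + 3*1 = 18 + 3 = 21)
U(t, H) = -84 (U(t, H) = -4*21 = -84)
(U(145, -103) + X(63, 167)) - 7398 = (-84 + 465) - 7398 = 381 - 7398 = -7017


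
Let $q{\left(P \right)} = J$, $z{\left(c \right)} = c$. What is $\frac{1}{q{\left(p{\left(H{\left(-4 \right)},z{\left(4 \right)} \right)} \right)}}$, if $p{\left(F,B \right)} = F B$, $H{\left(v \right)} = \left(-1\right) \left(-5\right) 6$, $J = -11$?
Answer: $- \frac{1}{11} \approx -0.090909$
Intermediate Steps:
$H{\left(v \right)} = 30$ ($H{\left(v \right)} = 5 \cdot 6 = 30$)
$p{\left(F,B \right)} = B F$
$q{\left(P \right)} = -11$
$\frac{1}{q{\left(p{\left(H{\left(-4 \right)},z{\left(4 \right)} \right)} \right)}} = \frac{1}{-11} = - \frac{1}{11}$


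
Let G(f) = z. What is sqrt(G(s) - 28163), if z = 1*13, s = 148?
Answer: 5*I*sqrt(1126) ≈ 167.78*I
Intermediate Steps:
z = 13
G(f) = 13
sqrt(G(s) - 28163) = sqrt(13 - 28163) = sqrt(-28150) = 5*I*sqrt(1126)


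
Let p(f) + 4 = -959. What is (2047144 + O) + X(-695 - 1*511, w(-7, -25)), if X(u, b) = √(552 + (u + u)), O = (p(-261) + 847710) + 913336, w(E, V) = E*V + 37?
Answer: 3807227 + 2*I*√465 ≈ 3.8072e+6 + 43.128*I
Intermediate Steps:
p(f) = -963 (p(f) = -4 - 959 = -963)
w(E, V) = 37 + E*V
O = 1760083 (O = (-963 + 847710) + 913336 = 846747 + 913336 = 1760083)
X(u, b) = √(552 + 2*u)
(2047144 + O) + X(-695 - 1*511, w(-7, -25)) = (2047144 + 1760083) + √(552 + 2*(-695 - 1*511)) = 3807227 + √(552 + 2*(-695 - 511)) = 3807227 + √(552 + 2*(-1206)) = 3807227 + √(552 - 2412) = 3807227 + √(-1860) = 3807227 + 2*I*√465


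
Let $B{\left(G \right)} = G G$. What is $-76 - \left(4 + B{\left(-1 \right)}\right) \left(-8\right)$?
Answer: $-36$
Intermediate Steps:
$B{\left(G \right)} = G^{2}$
$-76 - \left(4 + B{\left(-1 \right)}\right) \left(-8\right) = -76 - \left(4 + \left(-1\right)^{2}\right) \left(-8\right) = -76 - \left(4 + 1\right) \left(-8\right) = -76 - 5 \left(-8\right) = -76 - -40 = -76 + 40 = -36$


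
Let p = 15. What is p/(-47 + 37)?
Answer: -3/2 ≈ -1.5000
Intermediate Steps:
p/(-47 + 37) = 15/(-47 + 37) = 15/(-10) = -⅒*15 = -3/2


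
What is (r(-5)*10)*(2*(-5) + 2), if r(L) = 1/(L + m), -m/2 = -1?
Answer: 80/3 ≈ 26.667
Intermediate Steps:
m = 2 (m = -2*(-1) = 2)
r(L) = 1/(2 + L) (r(L) = 1/(L + 2) = 1/(2 + L))
(r(-5)*10)*(2*(-5) + 2) = (10/(2 - 5))*(2*(-5) + 2) = (10/(-3))*(-10 + 2) = -⅓*10*(-8) = -10/3*(-8) = 80/3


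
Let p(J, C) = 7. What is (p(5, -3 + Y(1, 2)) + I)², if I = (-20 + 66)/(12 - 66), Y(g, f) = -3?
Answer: 27556/729 ≈ 37.800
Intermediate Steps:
I = -23/27 (I = 46/(-54) = 46*(-1/54) = -23/27 ≈ -0.85185)
(p(5, -3 + Y(1, 2)) + I)² = (7 - 23/27)² = (166/27)² = 27556/729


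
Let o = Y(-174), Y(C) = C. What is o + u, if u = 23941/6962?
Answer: -1187447/6962 ≈ -170.56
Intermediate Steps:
o = -174
u = 23941/6962 (u = 23941*(1/6962) = 23941/6962 ≈ 3.4388)
o + u = -174 + 23941/6962 = -1187447/6962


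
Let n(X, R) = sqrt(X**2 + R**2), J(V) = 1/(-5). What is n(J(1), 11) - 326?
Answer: -326 + sqrt(3026)/5 ≈ -315.00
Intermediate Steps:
J(V) = -1/5
n(X, R) = sqrt(R**2 + X**2)
n(J(1), 11) - 326 = sqrt(11**2 + (-1/5)**2) - 326 = sqrt(121 + 1/25) - 326 = sqrt(3026/25) - 326 = sqrt(3026)/5 - 326 = -326 + sqrt(3026)/5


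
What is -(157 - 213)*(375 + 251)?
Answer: 35056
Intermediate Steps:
-(157 - 213)*(375 + 251) = -(-56)*626 = -1*(-35056) = 35056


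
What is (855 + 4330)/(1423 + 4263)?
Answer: 5185/5686 ≈ 0.91189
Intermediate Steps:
(855 + 4330)/(1423 + 4263) = 5185/5686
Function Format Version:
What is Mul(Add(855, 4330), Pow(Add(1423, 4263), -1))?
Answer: Rational(5185, 5686) ≈ 0.91189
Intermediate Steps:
Mul(Add(855, 4330), Pow(Add(1423, 4263), -1)) = Mul(5185, Pow(5686, -1)) = Mul(5185, Rational(1, 5686)) = Rational(5185, 5686)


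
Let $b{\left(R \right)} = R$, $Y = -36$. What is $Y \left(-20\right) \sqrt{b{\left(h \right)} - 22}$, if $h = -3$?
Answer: $3600 i \approx 3600.0 i$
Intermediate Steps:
$Y \left(-20\right) \sqrt{b{\left(h \right)} - 22} = \left(-36\right) \left(-20\right) \sqrt{-3 - 22} = 720 \sqrt{-25} = 720 \cdot 5 i = 3600 i$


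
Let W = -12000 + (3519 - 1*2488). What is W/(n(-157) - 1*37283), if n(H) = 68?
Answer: 10969/37215 ≈ 0.29475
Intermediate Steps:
W = -10969 (W = -12000 + (3519 - 2488) = -12000 + 1031 = -10969)
W/(n(-157) - 1*37283) = -10969/(68 - 1*37283) = -10969/(68 - 37283) = -10969/(-37215) = -10969*(-1/37215) = 10969/37215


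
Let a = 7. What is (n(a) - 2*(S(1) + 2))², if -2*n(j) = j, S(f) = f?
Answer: 361/4 ≈ 90.250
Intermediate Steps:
n(j) = -j/2
(n(a) - 2*(S(1) + 2))² = (-½*7 - 2*(1 + 2))² = (-7/2 - 2*3)² = (-7/2 - 6)² = (-19/2)² = 361/4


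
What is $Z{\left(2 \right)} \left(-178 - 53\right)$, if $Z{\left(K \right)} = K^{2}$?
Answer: $-924$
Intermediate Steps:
$Z{\left(2 \right)} \left(-178 - 53\right) = 2^{2} \left(-178 - 53\right) = 4 \left(-178 - 53\right) = 4 \left(-231\right) = -924$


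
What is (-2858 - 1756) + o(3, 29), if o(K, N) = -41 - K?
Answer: -4658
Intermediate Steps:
(-2858 - 1756) + o(3, 29) = (-2858 - 1756) + (-41 - 1*3) = -4614 + (-41 - 3) = -4614 - 44 = -4658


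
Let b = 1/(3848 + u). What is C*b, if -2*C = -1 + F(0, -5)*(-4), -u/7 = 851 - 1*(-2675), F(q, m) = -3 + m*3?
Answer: 71/41668 ≈ 0.0017039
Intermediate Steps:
F(q, m) = -3 + 3*m
u = -24682 (u = -7*(851 - 1*(-2675)) = -7*(851 + 2675) = -7*3526 = -24682)
C = -71/2 (C = -(-1 + (-3 + 3*(-5))*(-4))/2 = -(-1 + (-3 - 15)*(-4))/2 = -(-1 - 18*(-4))/2 = -(-1 + 72)/2 = -½*71 = -71/2 ≈ -35.500)
b = -1/20834 (b = 1/(3848 - 24682) = 1/(-20834) = -1/20834 ≈ -4.7998e-5)
C*b = -71/2*(-1/20834) = 71/41668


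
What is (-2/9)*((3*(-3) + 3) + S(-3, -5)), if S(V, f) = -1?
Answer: 14/9 ≈ 1.5556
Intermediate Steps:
(-2/9)*((3*(-3) + 3) + S(-3, -5)) = (-2/9)*((3*(-3) + 3) - 1) = (-2*1/9)*((-9 + 3) - 1) = -2*(-6 - 1)/9 = -2/9*(-7) = 14/9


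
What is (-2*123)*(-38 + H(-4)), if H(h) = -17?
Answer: 13530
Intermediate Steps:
(-2*123)*(-38 + H(-4)) = (-2*123)*(-38 - 17) = -246*(-55) = 13530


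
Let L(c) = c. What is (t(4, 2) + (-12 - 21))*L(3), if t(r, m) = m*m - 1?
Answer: -90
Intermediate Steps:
t(r, m) = -1 + m**2 (t(r, m) = m**2 - 1 = -1 + m**2)
(t(4, 2) + (-12 - 21))*L(3) = ((-1 + 2**2) + (-12 - 21))*3 = ((-1 + 4) - 33)*3 = (3 - 33)*3 = -30*3 = -90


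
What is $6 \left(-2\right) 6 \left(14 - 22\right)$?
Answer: $576$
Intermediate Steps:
$6 \left(-2\right) 6 \left(14 - 22\right) = \left(-12\right) 6 \left(-8\right) = \left(-72\right) \left(-8\right) = 576$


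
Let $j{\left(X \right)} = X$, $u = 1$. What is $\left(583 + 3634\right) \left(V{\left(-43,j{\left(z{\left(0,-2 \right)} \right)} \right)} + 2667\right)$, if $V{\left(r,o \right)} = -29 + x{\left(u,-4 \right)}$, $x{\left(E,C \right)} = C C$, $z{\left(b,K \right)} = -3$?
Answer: $11191918$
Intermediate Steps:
$x{\left(E,C \right)} = C^{2}$
$V{\left(r,o \right)} = -13$ ($V{\left(r,o \right)} = -29 + \left(-4\right)^{2} = -29 + 16 = -13$)
$\left(583 + 3634\right) \left(V{\left(-43,j{\left(z{\left(0,-2 \right)} \right)} \right)} + 2667\right) = \left(583 + 3634\right) \left(-13 + 2667\right) = 4217 \cdot 2654 = 11191918$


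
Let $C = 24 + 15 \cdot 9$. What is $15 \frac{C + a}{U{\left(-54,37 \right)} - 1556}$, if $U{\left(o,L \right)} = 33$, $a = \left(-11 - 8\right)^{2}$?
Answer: $- \frac{7800}{1523} \approx -5.1215$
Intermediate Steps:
$a = 361$ ($a = \left(-19\right)^{2} = 361$)
$C = 159$ ($C = 24 + 135 = 159$)
$15 \frac{C + a}{U{\left(-54,37 \right)} - 1556} = 15 \frac{159 + 361}{33 - 1556} = 15 \frac{520}{-1523} = 15 \cdot 520 \left(- \frac{1}{1523}\right) = 15 \left(- \frac{520}{1523}\right) = - \frac{7800}{1523}$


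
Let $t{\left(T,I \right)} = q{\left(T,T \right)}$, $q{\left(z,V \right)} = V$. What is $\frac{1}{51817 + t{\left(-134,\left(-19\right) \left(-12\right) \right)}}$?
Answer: $\frac{1}{51683} \approx 1.9349 \cdot 10^{-5}$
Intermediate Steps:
$t{\left(T,I \right)} = T$
$\frac{1}{51817 + t{\left(-134,\left(-19\right) \left(-12\right) \right)}} = \frac{1}{51817 - 134} = \frac{1}{51683}$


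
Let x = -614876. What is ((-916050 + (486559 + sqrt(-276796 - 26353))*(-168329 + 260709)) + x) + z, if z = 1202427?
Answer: 44947991921 + 92380*I*sqrt(303149) ≈ 4.4948e+10 + 5.0863e+7*I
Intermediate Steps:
((-916050 + (486559 + sqrt(-276796 - 26353))*(-168329 + 260709)) + x) + z = ((-916050 + (486559 + sqrt(-276796 - 26353))*(-168329 + 260709)) - 614876) + 1202427 = ((-916050 + (486559 + sqrt(-303149))*92380) - 614876) + 1202427 = ((-916050 + (486559 + I*sqrt(303149))*92380) - 614876) + 1202427 = ((-916050 + (44948320420 + 92380*I*sqrt(303149))) - 614876) + 1202427 = ((44947404370 + 92380*I*sqrt(303149)) - 614876) + 1202427 = (44946789494 + 92380*I*sqrt(303149)) + 1202427 = 44947991921 + 92380*I*sqrt(303149)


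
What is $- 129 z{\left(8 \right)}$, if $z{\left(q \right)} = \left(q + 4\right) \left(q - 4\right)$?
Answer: $-6192$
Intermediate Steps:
$z{\left(q \right)} = \left(-4 + q\right) \left(4 + q\right)$ ($z{\left(q \right)} = \left(4 + q\right) \left(-4 + q\right) = \left(-4 + q\right) \left(4 + q\right)$)
$- 129 z{\left(8 \right)} = - 129 \left(-16 + 8^{2}\right) = - 129 \left(-16 + 64\right) = \left(-129\right) 48 = -6192$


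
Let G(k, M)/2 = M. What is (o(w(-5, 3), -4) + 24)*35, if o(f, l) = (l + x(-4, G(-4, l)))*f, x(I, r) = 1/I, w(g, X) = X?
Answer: 1575/4 ≈ 393.75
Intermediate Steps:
G(k, M) = 2*M
o(f, l) = f*(-1/4 + l) (o(f, l) = (l + 1/(-4))*f = (l - 1/4)*f = (-1/4 + l)*f = f*(-1/4 + l))
(o(w(-5, 3), -4) + 24)*35 = (3*(-1/4 - 4) + 24)*35 = (3*(-17/4) + 24)*35 = (-51/4 + 24)*35 = (45/4)*35 = 1575/4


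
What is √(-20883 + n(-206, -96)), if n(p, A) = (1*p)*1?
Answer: I*√21089 ≈ 145.22*I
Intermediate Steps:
n(p, A) = p (n(p, A) = p*1 = p)
√(-20883 + n(-206, -96)) = √(-20883 - 206) = √(-21089) = I*√21089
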